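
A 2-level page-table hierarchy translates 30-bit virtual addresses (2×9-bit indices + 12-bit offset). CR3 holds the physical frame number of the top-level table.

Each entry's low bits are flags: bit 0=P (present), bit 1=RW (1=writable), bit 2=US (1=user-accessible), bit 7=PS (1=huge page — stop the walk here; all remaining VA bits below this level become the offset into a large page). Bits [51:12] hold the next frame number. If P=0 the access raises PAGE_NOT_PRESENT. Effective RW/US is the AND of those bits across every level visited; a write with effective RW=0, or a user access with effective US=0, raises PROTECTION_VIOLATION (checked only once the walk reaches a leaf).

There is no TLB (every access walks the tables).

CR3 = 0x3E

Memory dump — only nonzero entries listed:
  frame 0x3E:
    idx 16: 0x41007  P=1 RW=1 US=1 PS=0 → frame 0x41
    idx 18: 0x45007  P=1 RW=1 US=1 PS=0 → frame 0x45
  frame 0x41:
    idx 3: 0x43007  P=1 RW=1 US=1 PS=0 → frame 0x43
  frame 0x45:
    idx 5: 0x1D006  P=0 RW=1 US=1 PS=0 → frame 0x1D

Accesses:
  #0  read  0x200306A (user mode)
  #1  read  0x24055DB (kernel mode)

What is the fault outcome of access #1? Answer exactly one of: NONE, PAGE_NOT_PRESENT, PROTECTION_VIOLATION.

Walk each access:
#0 VA=0x200306A (r,user):
  L0: frame=0x3E idx=16 entry=0x41007 [P=1 RW=1 US=1 PS=0]
  L1: frame=0x41 idx=3 entry=0x43007 [P=1 RW=1 US=1 PS=0]
  ✓ 0x4306A  — 2 lookups
#1 VA=0x24055DB (r,kernel):
  L0: frame=0x3E idx=18 entry=0x45007 [P=1 RW=1 US=1 PS=0]
  L1: frame=0x45 idx=5 entry=0x1D006 [P=0 RW=1 US=1 PS=0]
  ✗ PAGE_NOT_PRESENT  [2 reads]

Access #1 fault: PAGE_NOT_PRESENT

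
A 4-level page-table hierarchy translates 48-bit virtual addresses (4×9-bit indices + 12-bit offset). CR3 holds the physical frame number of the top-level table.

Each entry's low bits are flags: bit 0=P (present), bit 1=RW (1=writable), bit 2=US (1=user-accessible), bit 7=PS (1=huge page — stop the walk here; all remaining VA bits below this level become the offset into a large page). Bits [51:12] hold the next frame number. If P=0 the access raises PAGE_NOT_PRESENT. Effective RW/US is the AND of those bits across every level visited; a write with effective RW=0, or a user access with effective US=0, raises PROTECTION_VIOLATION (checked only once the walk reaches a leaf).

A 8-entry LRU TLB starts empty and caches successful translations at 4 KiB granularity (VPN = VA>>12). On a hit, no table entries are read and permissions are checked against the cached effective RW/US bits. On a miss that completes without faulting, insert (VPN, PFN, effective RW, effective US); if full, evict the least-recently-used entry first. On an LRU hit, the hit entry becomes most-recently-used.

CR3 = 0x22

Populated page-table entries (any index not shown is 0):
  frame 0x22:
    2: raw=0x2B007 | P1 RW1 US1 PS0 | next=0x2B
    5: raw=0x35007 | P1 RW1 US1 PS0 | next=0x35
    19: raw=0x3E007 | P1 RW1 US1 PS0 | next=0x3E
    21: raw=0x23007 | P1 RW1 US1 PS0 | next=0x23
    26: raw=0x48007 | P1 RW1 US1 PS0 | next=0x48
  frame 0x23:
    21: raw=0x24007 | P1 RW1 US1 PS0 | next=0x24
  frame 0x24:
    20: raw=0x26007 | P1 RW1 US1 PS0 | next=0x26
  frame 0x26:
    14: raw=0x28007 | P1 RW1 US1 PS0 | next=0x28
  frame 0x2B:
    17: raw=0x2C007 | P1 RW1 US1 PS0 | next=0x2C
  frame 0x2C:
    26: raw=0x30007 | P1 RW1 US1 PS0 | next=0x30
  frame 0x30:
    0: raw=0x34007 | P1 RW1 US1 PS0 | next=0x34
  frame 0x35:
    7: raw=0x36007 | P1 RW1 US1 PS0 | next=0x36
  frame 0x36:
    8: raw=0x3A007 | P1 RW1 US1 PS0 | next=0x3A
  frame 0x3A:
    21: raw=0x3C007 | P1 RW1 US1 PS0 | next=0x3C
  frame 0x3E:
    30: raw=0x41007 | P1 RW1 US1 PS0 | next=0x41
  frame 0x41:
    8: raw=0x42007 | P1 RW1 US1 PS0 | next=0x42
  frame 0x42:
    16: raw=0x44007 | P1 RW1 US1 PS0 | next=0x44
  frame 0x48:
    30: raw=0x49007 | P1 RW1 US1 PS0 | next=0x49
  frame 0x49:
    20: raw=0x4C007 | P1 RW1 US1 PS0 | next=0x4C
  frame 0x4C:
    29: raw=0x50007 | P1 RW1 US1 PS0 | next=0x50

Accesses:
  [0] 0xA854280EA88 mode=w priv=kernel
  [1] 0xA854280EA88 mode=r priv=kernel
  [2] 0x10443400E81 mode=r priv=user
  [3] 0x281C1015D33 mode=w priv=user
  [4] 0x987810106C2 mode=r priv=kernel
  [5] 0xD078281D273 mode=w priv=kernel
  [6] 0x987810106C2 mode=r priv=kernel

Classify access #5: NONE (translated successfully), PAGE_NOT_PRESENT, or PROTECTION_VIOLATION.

Trace:
#0 VA=0xA854280EA88 (w,kernel):
  L0: frame=0x22 idx=21 entry=0x23007 [P=1 RW=1 US=1 PS=0]
  L1: frame=0x23 idx=21 entry=0x24007 [P=1 RW=1 US=1 PS=0]
  L2: frame=0x24 idx=20 entry=0x26007 [P=1 RW=1 US=1 PS=0]
  L3: frame=0x26 idx=14 entry=0x28007 [P=1 RW=1 US=1 PS=0]
  ✓ 0x28A88  — 4 lookups
#1 VA=0xA854280EA88 (r,kernel):
  TLB hit vpn=0xA854280E → PA=0x28A88
#2 VA=0x10443400E81 (r,user):
  L0: frame=0x22 idx=2 entry=0x2B007 [P=1 RW=1 US=1 PS=0]
  L1: frame=0x2B idx=17 entry=0x2C007 [P=1 RW=1 US=1 PS=0]
  L2: frame=0x2C idx=26 entry=0x30007 [P=1 RW=1 US=1 PS=0]
  L3: frame=0x30 idx=0 entry=0x34007 [P=1 RW=1 US=1 PS=0]
  ✓ 0x34E81  — 4 lookups
#3 VA=0x281C1015D33 (w,user):
  L0: frame=0x22 idx=5 entry=0x35007 [P=1 RW=1 US=1 PS=0]
  L1: frame=0x35 idx=7 entry=0x36007 [P=1 RW=1 US=1 PS=0]
  L2: frame=0x36 idx=8 entry=0x3A007 [P=1 RW=1 US=1 PS=0]
  L3: frame=0x3A idx=21 entry=0x3C007 [P=1 RW=1 US=1 PS=0]
  ✓ 0x3CD33  — 4 lookups
#4 VA=0x987810106C2 (r,kernel):
  L0: frame=0x22 idx=19 entry=0x3E007 [P=1 RW=1 US=1 PS=0]
  L1: frame=0x3E idx=30 entry=0x41007 [P=1 RW=1 US=1 PS=0]
  L2: frame=0x41 idx=8 entry=0x42007 [P=1 RW=1 US=1 PS=0]
  L3: frame=0x42 idx=16 entry=0x44007 [P=1 RW=1 US=1 PS=0]
  ✓ 0x446C2  — 4 lookups
#5 VA=0xD078281D273 (w,kernel):
  L0: frame=0x22 idx=26 entry=0x48007 [P=1 RW=1 US=1 PS=0]
  L1: frame=0x48 idx=30 entry=0x49007 [P=1 RW=1 US=1 PS=0]
  L2: frame=0x49 idx=20 entry=0x4C007 [P=1 RW=1 US=1 PS=0]
  L3: frame=0x4C idx=29 entry=0x50007 [P=1 RW=1 US=1 PS=0]
  ✓ 0x50273  — 4 lookups
#6 VA=0x987810106C2 (r,kernel):
  TLB hit vpn=0x98781010 → PA=0x446C2

Access #5 fault: NONE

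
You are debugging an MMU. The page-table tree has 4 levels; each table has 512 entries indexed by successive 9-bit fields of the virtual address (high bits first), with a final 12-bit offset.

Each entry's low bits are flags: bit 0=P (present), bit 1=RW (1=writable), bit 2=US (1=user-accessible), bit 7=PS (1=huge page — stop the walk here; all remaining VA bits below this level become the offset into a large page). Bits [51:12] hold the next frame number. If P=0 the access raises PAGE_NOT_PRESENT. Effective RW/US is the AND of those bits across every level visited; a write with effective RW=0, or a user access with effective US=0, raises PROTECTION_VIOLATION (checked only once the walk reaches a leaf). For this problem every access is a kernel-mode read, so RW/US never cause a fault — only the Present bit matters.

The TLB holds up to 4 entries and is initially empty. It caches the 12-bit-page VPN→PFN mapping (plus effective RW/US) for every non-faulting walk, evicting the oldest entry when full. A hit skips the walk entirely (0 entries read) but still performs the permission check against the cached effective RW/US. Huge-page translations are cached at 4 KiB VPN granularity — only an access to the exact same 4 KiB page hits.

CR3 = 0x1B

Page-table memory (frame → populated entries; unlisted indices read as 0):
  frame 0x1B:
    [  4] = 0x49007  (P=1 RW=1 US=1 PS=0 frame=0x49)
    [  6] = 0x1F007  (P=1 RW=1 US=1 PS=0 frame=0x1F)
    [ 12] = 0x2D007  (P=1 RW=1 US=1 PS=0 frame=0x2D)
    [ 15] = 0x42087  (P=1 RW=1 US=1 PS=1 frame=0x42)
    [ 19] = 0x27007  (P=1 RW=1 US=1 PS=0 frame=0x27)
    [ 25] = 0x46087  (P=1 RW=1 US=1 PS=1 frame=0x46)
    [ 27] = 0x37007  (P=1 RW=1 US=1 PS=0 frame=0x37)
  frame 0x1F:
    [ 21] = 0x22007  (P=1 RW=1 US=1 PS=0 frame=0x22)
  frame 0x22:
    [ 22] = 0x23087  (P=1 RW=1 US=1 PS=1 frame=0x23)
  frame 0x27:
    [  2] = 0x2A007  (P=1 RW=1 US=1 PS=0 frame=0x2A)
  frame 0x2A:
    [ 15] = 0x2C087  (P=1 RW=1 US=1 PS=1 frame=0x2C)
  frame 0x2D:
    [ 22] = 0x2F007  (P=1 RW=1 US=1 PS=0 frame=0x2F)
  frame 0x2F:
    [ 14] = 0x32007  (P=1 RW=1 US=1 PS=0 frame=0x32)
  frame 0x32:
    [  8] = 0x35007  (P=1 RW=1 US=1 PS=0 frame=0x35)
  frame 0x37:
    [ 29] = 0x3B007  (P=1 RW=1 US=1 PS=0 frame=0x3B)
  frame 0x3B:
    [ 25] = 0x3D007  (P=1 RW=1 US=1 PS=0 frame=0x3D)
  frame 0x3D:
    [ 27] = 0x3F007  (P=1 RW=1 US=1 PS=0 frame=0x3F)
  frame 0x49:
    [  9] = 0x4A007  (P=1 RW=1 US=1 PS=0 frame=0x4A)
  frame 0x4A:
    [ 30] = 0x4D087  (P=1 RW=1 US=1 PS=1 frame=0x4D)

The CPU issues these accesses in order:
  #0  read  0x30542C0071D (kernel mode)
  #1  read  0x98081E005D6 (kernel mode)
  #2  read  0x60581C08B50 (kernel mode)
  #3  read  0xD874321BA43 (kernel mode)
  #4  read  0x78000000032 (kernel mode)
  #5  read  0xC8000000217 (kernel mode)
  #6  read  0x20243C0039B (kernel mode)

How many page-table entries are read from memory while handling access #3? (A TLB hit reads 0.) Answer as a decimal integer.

Per-access translation:
#0 VA=0x30542C0071D (r,kernel):
  [0] read 0x1B idx=6: raw=0x1F007 flags P=1 W=1 U=1 S=0
  [1] read 0x1F idx=21: raw=0x22007 flags P=1 W=1 U=1 S=0
  [2] read 0x22 idx=22: raw=0x23087 flags P=1 W=1 U=1 S=1
  ⇒ phys 0x2371D (huge @L2)  [3 reads]
#1 VA=0x98081E005D6 (r,kernel):
  [0] read 0x1B idx=19: raw=0x27007 flags P=1 W=1 U=1 S=0
  [1] read 0x27 idx=2: raw=0x2A007 flags P=1 W=1 U=1 S=0
  [2] read 0x2A idx=15: raw=0x2C087 flags P=1 W=1 U=1 S=1
  ⇒ phys 0x2C5D6 (huge @L2)  [3 reads]
#2 VA=0x60581C08B50 (r,kernel):
  [0] read 0x1B idx=12: raw=0x2D007 flags P=1 W=1 U=1 S=0
  [1] read 0x2D idx=22: raw=0x2F007 flags P=1 W=1 U=1 S=0
  [2] read 0x2F idx=14: raw=0x32007 flags P=1 W=1 U=1 S=0
  [3] read 0x32 idx=8: raw=0x35007 flags P=1 W=1 U=1 S=0
  ⇒ phys 0x35B50  [4 reads]
#3 VA=0xD874321BA43 (r,kernel):
  [0] read 0x1B idx=27: raw=0x37007 flags P=1 W=1 U=1 S=0
  [1] read 0x37 idx=29: raw=0x3B007 flags P=1 W=1 U=1 S=0
  [2] read 0x3B idx=25: raw=0x3D007 flags P=1 W=1 U=1 S=0
  [3] read 0x3D idx=27: raw=0x3F007 flags P=1 W=1 U=1 S=0
  ⇒ phys 0x3FA43  [4 reads]
#4 VA=0x78000000032 (r,kernel):
  [0] read 0x1B idx=15: raw=0x42087 flags P=1 W=1 U=1 S=1
  ⇒ phys 0x42032 (huge @L0)  [1 reads]
#5 VA=0xC8000000217 (r,kernel):
  [0] read 0x1B idx=25: raw=0x46087 flags P=1 W=1 U=1 S=1
  ⇒ phys 0x46217 (huge @L0)  [1 reads]
#6 VA=0x20243C0039B (r,kernel):
  [0] read 0x1B idx=4: raw=0x49007 flags P=1 W=1 U=1 S=0
  [1] read 0x49 idx=9: raw=0x4A007 flags P=1 W=1 U=1 S=0
  [2] read 0x4A idx=30: raw=0x4D087 flags P=1 W=1 U=1 S=1
  ⇒ phys 0x4D39B (huge @L2)  [3 reads]

Entries read for #3: 4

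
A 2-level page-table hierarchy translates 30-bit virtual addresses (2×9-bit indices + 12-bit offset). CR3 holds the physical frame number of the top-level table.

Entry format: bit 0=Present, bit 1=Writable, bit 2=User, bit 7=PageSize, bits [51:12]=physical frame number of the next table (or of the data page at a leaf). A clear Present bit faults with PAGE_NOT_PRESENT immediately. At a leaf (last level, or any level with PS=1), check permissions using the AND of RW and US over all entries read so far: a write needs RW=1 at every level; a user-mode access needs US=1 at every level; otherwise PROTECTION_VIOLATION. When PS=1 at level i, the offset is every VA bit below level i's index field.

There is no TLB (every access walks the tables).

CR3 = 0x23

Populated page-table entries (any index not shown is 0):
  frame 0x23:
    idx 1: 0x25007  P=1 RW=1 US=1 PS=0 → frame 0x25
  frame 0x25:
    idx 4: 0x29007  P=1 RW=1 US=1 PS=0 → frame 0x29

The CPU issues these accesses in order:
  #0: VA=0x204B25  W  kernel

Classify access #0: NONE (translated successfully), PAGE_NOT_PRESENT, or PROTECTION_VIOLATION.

Per-access translation:
#0 VA=0x204B25 (w,kernel):
  lvl0: tbl 0x23, slot 1 ⇒ 0x25007 (P1/RW1/US1/PS0)
  lvl1: tbl 0x25, slot 4 ⇒ 0x29007 (P1/RW1/US1/PS0)
  ✓ 0x29B25  — 2 lookups

Access #0 fault: NONE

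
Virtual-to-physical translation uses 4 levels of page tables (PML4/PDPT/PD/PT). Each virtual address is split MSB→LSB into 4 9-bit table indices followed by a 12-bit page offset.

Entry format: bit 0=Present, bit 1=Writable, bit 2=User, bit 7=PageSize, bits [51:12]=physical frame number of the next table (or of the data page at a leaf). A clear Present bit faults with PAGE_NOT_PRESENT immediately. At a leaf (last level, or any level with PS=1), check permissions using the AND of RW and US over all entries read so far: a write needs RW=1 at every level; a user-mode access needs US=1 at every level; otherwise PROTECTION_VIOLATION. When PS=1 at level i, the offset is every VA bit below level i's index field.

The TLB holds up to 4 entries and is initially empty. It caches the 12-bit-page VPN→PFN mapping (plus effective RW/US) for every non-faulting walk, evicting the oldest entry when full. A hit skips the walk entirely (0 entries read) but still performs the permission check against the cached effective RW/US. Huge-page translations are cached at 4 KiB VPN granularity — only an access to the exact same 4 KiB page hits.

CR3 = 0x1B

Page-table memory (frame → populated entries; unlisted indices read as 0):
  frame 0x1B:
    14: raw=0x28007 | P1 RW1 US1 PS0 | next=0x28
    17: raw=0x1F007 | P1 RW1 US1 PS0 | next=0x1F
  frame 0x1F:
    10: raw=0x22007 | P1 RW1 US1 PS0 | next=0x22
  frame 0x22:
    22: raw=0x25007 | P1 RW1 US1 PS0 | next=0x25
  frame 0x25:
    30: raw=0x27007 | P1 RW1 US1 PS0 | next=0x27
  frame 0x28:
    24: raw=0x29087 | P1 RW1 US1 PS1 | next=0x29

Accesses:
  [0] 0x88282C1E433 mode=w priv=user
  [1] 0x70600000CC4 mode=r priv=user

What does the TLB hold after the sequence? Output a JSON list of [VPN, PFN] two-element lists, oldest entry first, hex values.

Trace:
#0 VA=0x88282C1E433 (w,user):
  [0] read 0x1B idx=17: raw=0x1F007 flags P=1 W=1 U=1 S=0
  [1] read 0x1F idx=10: raw=0x22007 flags P=1 W=1 U=1 S=0
  [2] read 0x22 idx=22: raw=0x25007 flags P=1 W=1 U=1 S=0
  [3] read 0x25 idx=30: raw=0x27007 flags P=1 W=1 U=1 S=0
  → PA=0x27433  (4 entries read)
#1 VA=0x70600000CC4 (r,user):
  [0] read 0x1B idx=14: raw=0x28007 flags P=1 W=1 U=1 S=0
  [1] read 0x28 idx=24: raw=0x29087 flags P=1 W=1 U=1 S=1
  → PA=0x29CC4 (huge @L1)  (2 entries read)

TLB: [["0x88282C1E", "0x27"], ["0x70600000", "0x29"]]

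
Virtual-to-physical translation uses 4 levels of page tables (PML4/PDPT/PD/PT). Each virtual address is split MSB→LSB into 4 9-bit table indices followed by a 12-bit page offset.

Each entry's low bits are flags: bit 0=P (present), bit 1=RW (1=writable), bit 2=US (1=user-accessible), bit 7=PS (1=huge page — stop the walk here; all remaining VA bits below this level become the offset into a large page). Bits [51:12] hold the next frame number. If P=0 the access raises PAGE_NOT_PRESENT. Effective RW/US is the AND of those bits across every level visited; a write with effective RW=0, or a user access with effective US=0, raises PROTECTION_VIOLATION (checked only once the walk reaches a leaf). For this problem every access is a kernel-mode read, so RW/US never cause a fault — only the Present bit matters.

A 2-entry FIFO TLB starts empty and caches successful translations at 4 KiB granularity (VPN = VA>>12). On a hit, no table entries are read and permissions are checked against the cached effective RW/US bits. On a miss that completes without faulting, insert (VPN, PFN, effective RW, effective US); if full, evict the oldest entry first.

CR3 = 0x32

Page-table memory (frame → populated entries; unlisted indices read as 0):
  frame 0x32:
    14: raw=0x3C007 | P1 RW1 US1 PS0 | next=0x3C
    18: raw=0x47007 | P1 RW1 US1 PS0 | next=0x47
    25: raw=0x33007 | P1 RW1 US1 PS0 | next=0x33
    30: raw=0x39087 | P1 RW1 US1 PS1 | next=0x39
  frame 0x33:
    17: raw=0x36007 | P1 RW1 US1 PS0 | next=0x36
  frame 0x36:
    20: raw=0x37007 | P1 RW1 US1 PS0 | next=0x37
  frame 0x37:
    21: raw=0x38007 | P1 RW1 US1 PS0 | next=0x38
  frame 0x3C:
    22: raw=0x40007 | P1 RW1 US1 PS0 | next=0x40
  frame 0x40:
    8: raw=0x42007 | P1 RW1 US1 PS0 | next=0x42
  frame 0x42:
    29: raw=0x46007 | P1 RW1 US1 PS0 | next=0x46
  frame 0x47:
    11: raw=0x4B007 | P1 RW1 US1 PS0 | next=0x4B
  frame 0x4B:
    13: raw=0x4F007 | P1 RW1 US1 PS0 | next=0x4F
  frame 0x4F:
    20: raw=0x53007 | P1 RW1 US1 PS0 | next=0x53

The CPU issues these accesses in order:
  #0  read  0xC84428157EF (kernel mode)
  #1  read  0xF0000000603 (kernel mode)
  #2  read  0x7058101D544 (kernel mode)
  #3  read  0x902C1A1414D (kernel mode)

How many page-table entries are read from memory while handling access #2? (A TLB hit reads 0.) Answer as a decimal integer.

Walk each access:
#0 VA=0xC84428157EF (r,kernel):
  [0] read 0x32 idx=25: raw=0x33007 flags P=1 W=1 U=1 S=0
  [1] read 0x33 idx=17: raw=0x36007 flags P=1 W=1 U=1 S=0
  [2] read 0x36 idx=20: raw=0x37007 flags P=1 W=1 U=1 S=0
  [3] read 0x37 idx=21: raw=0x38007 flags P=1 W=1 U=1 S=0
  → PA=0x387EF  (4 entries read)
#1 VA=0xF0000000603 (r,kernel):
  [0] read 0x32 idx=30: raw=0x39087 flags P=1 W=1 U=1 S=1
  → PA=0x39603 (huge @L0)  (1 entries read)
#2 VA=0x7058101D544 (r,kernel):
  [0] read 0x32 idx=14: raw=0x3C007 flags P=1 W=1 U=1 S=0
  [1] read 0x3C idx=22: raw=0x40007 flags P=1 W=1 U=1 S=0
  [2] read 0x40 idx=8: raw=0x42007 flags P=1 W=1 U=1 S=0
  [3] read 0x42 idx=29: raw=0x46007 flags P=1 W=1 U=1 S=0
  → PA=0x46544  (4 entries read)
#3 VA=0x902C1A1414D (r,kernel):
  [0] read 0x32 idx=18: raw=0x47007 flags P=1 W=1 U=1 S=0
  [1] read 0x47 idx=11: raw=0x4B007 flags P=1 W=1 U=1 S=0
  [2] read 0x4B idx=13: raw=0x4F007 flags P=1 W=1 U=1 S=0
  [3] read 0x4F idx=20: raw=0x53007 flags P=1 W=1 U=1 S=0
  → PA=0x5314D  (4 entries read)

Entries read for #2: 4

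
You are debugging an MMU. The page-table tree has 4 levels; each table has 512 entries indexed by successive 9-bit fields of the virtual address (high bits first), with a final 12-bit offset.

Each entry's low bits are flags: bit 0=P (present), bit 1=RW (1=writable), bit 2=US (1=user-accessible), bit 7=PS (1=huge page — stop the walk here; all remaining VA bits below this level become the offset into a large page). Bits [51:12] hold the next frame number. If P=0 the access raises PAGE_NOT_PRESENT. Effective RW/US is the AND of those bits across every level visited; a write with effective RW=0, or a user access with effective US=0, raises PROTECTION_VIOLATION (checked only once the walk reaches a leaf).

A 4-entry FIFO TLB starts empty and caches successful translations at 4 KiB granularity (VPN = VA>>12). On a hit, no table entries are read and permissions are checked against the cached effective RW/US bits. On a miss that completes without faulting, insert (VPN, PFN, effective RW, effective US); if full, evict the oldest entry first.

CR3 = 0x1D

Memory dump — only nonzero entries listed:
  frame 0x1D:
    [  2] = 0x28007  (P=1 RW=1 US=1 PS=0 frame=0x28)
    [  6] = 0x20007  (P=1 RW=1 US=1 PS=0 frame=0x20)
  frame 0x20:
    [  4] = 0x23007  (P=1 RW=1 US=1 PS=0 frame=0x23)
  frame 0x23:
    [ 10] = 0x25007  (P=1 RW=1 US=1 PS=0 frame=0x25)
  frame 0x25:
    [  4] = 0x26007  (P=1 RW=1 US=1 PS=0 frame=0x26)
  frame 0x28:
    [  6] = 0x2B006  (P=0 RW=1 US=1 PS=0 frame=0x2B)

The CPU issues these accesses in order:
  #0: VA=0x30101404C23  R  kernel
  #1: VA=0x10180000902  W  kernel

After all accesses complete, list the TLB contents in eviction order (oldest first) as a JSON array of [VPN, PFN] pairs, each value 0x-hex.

Walk each access:
#0 VA=0x30101404C23 (r,kernel):
  [0] read 0x1D idx=6: raw=0x20007 flags P=1 W=1 U=1 S=0
  [1] read 0x20 idx=4: raw=0x23007 flags P=1 W=1 U=1 S=0
  [2] read 0x23 idx=10: raw=0x25007 flags P=1 W=1 U=1 S=0
  [3] read 0x25 idx=4: raw=0x26007 flags P=1 W=1 U=1 S=0
  ⇒ phys 0x26C23  [4 reads]
#1 VA=0x10180000902 (w,kernel):
  [0] read 0x1D idx=2: raw=0x28007 flags P=1 W=1 U=1 S=0
  [1] read 0x28 idx=6: raw=0x2B006 flags P=0 W=1 U=1 S=0
  → PAGE_NOT_PRESENT  (2 entries read)

TLB: [["0x30101404", "0x26"]]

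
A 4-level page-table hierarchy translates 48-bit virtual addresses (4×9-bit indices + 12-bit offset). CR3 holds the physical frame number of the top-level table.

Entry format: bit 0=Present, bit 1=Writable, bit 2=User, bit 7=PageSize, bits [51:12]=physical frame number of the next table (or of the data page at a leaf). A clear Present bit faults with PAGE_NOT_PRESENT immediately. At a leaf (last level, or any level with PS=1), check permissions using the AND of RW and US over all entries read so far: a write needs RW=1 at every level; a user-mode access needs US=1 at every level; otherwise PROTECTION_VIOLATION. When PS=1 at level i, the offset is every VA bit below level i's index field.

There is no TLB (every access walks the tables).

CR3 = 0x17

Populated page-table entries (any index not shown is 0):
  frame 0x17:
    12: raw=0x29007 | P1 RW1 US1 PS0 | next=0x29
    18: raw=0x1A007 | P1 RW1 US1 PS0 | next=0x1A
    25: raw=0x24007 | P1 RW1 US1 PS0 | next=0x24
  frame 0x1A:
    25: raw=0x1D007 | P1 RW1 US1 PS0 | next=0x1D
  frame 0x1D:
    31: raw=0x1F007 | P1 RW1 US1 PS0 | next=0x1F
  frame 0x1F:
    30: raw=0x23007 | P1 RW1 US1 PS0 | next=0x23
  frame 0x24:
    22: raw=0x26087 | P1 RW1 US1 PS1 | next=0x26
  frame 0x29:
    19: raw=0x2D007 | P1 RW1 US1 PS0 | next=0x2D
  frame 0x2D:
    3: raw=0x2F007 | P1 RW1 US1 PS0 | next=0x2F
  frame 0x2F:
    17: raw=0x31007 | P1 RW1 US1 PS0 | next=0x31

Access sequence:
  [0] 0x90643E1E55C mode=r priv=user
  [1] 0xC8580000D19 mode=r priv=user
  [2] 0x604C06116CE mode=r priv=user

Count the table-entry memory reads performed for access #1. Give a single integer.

Walk each access:
#0 VA=0x90643E1E55C (r,user):
  lvl0: tbl 0x17, slot 18 ⇒ 0x1A007 (P1/RW1/US1/PS0)
  lvl1: tbl 0x1A, slot 25 ⇒ 0x1D007 (P1/RW1/US1/PS0)
  lvl2: tbl 0x1D, slot 31 ⇒ 0x1F007 (P1/RW1/US1/PS0)
  lvl3: tbl 0x1F, slot 30 ⇒ 0x23007 (P1/RW1/US1/PS0)
  → PA=0x2355C  (4 entries read)
#1 VA=0xC8580000D19 (r,user):
  lvl0: tbl 0x17, slot 25 ⇒ 0x24007 (P1/RW1/US1/PS0)
  lvl1: tbl 0x24, slot 22 ⇒ 0x26087 (P1/RW1/US1/PS1)
  → PA=0x26D19 (huge @L1)  (2 entries read)
#2 VA=0x604C06116CE (r,user):
  lvl0: tbl 0x17, slot 12 ⇒ 0x29007 (P1/RW1/US1/PS0)
  lvl1: tbl 0x29, slot 19 ⇒ 0x2D007 (P1/RW1/US1/PS0)
  lvl2: tbl 0x2D, slot 3 ⇒ 0x2F007 (P1/RW1/US1/PS0)
  lvl3: tbl 0x2F, slot 17 ⇒ 0x31007 (P1/RW1/US1/PS0)
  → PA=0x316CE  (4 entries read)

Entries read for #1: 2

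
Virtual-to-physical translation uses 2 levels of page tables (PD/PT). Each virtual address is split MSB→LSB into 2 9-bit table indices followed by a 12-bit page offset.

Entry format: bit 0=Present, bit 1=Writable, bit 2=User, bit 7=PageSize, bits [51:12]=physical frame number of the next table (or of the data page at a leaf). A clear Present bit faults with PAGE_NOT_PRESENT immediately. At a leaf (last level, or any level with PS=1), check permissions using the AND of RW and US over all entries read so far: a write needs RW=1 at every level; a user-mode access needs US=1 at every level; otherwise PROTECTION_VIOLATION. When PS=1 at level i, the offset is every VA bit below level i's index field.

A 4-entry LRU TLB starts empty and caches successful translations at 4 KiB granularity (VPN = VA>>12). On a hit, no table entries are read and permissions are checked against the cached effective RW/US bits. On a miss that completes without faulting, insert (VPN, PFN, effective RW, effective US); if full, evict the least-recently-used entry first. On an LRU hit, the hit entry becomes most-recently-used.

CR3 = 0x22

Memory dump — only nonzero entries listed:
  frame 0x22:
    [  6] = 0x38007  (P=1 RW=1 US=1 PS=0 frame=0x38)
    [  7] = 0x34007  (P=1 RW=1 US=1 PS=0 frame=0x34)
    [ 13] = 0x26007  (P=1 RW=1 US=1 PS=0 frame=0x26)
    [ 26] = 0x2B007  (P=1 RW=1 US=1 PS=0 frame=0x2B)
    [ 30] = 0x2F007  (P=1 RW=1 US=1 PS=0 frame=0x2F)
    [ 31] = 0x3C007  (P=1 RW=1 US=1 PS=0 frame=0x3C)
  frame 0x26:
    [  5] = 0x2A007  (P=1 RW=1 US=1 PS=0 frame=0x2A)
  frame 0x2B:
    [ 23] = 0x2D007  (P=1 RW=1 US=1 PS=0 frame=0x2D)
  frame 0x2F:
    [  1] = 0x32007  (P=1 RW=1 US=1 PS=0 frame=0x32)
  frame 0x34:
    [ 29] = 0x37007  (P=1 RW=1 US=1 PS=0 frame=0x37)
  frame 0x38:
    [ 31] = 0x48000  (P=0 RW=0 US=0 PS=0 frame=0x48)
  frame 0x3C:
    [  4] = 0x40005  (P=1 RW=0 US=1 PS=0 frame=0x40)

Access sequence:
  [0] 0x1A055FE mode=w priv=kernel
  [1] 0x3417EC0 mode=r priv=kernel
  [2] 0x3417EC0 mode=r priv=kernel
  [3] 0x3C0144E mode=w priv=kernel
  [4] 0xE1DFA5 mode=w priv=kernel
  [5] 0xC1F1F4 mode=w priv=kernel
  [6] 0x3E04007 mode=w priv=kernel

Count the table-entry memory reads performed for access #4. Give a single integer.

Trace:
#0 VA=0x1A055FE (w,kernel):
  L0 @0x22[13] → 0x26007  P=1,RW=1,US=1,PS=0
  L1 @0x26[5] → 0x2A007  P=1,RW=1,US=1,PS=0
  → PA=0x2A5FE  (2 entries read)
#1 VA=0x3417EC0 (r,kernel):
  L0 @0x22[26] → 0x2B007  P=1,RW=1,US=1,PS=0
  L1 @0x2B[23] → 0x2D007  P=1,RW=1,US=1,PS=0
  → PA=0x2DEC0  (2 entries read)
#2 VA=0x3417EC0 (r,kernel):
  TLB hit vpn=0x3417 → PA=0x2DEC0
#3 VA=0x3C0144E (w,kernel):
  L0 @0x22[30] → 0x2F007  P=1,RW=1,US=1,PS=0
  L1 @0x2F[1] → 0x32007  P=1,RW=1,US=1,PS=0
  → PA=0x3244E  (2 entries read)
#4 VA=0xE1DFA5 (w,kernel):
  L0 @0x22[7] → 0x34007  P=1,RW=1,US=1,PS=0
  L1 @0x34[29] → 0x37007  P=1,RW=1,US=1,PS=0
  → PA=0x37FA5  (2 entries read)
#5 VA=0xC1F1F4 (w,kernel):
  L0 @0x22[6] → 0x38007  P=1,RW=1,US=1,PS=0
  L1 @0x38[31] → 0x48000  P=0,RW=0,US=0,PS=0
  ⇒ fault: PAGE_NOT_PRESENT  — 2 lookups
#6 VA=0x3E04007 (w,kernel):
  L0 @0x22[31] → 0x3C007  P=1,RW=1,US=1,PS=0
  L1 @0x3C[4] → 0x40005  P=1,RW=0,US=1,PS=0
  ⇒ fault: PROTECTION_VIOLATION  — 2 lookups

Entries read for #4: 2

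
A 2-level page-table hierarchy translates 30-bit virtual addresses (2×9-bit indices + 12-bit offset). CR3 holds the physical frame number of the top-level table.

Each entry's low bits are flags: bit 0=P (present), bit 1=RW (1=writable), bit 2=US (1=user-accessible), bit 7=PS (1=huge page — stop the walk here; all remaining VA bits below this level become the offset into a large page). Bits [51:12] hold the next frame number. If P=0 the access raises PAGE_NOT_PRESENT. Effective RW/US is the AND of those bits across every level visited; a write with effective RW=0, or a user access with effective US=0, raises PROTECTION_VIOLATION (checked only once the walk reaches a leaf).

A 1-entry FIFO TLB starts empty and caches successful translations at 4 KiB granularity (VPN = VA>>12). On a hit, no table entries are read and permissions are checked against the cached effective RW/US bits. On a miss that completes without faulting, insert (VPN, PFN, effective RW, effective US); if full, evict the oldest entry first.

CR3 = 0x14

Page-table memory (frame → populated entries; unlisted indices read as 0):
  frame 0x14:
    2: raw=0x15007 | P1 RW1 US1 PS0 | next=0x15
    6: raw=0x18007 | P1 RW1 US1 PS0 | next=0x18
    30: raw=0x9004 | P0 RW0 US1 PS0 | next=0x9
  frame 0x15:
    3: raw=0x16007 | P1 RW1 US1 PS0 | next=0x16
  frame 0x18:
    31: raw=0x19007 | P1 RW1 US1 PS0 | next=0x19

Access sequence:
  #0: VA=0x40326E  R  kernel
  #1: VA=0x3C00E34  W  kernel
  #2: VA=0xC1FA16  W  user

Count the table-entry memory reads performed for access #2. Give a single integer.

Walk each access:
#0 VA=0x40326E (r,kernel):
  L0: frame=0x14 idx=2 entry=0x15007 [P=1 RW=1 US=1 PS=0]
  L1: frame=0x15 idx=3 entry=0x16007 [P=1 RW=1 US=1 PS=0]
  ⇒ phys 0x1626E  [2 reads]
#1 VA=0x3C00E34 (w,kernel):
  L0: frame=0x14 idx=30 entry=0x9004 [P=0 RW=0 US=1 PS=0]
  ✗ PAGE_NOT_PRESENT  [1 reads]
#2 VA=0xC1FA16 (w,user):
  L0: frame=0x14 idx=6 entry=0x18007 [P=1 RW=1 US=1 PS=0]
  L1: frame=0x18 idx=31 entry=0x19007 [P=1 RW=1 US=1 PS=0]
  ⇒ phys 0x19A16  [2 reads]

Entries read for #2: 2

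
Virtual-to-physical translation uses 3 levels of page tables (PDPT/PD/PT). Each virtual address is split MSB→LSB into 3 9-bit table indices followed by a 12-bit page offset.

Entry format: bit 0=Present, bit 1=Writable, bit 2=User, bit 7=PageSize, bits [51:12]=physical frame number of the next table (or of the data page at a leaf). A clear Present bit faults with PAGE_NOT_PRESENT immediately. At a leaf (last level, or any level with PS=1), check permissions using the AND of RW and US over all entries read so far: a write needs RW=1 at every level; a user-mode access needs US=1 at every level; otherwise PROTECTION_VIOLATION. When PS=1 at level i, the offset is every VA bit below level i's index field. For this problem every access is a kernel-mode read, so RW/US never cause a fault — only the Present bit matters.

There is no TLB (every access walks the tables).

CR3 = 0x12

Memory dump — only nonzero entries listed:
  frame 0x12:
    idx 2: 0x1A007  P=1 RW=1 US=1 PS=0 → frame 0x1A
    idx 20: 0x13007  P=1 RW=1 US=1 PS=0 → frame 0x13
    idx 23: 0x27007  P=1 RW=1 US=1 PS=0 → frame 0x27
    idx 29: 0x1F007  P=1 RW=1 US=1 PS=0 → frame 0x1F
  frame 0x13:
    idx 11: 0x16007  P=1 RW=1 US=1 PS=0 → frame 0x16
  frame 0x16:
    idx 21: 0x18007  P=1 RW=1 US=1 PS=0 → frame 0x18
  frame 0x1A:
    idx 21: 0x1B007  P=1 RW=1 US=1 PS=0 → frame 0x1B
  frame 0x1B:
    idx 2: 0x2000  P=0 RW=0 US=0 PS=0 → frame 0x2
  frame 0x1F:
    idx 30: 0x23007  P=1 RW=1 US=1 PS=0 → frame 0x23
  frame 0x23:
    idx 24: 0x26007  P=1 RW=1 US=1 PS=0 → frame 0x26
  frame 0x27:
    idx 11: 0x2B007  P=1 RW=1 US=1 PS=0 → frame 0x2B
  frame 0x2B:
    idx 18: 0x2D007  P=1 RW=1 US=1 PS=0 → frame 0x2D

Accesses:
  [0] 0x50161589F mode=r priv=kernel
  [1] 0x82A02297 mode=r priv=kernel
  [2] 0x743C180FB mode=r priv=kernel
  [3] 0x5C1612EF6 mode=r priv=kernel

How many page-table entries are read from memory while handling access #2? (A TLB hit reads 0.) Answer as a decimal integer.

Per-access translation:
#0 VA=0x50161589F (r,kernel):
  L0: frame=0x12 idx=20 entry=0x13007 [P=1 RW=1 US=1 PS=0]
  L1: frame=0x13 idx=11 entry=0x16007 [P=1 RW=1 US=1 PS=0]
  L2: frame=0x16 idx=21 entry=0x18007 [P=1 RW=1 US=1 PS=0]
  ⇒ phys 0x1889F  [3 reads]
#1 VA=0x82A02297 (r,kernel):
  L0: frame=0x12 idx=2 entry=0x1A007 [P=1 RW=1 US=1 PS=0]
  L1: frame=0x1A idx=21 entry=0x1B007 [P=1 RW=1 US=1 PS=0]
  L2: frame=0x1B idx=2 entry=0x2000 [P=0 RW=0 US=0 PS=0]
  → PAGE_NOT_PRESENT  (3 entries read)
#2 VA=0x743C180FB (r,kernel):
  L0: frame=0x12 idx=29 entry=0x1F007 [P=1 RW=1 US=1 PS=0]
  L1: frame=0x1F idx=30 entry=0x23007 [P=1 RW=1 US=1 PS=0]
  L2: frame=0x23 idx=24 entry=0x26007 [P=1 RW=1 US=1 PS=0]
  ⇒ phys 0x260FB  [3 reads]
#3 VA=0x5C1612EF6 (r,kernel):
  L0: frame=0x12 idx=23 entry=0x27007 [P=1 RW=1 US=1 PS=0]
  L1: frame=0x27 idx=11 entry=0x2B007 [P=1 RW=1 US=1 PS=0]
  L2: frame=0x2B idx=18 entry=0x2D007 [P=1 RW=1 US=1 PS=0]
  ⇒ phys 0x2DEF6  [3 reads]

Entries read for #2: 3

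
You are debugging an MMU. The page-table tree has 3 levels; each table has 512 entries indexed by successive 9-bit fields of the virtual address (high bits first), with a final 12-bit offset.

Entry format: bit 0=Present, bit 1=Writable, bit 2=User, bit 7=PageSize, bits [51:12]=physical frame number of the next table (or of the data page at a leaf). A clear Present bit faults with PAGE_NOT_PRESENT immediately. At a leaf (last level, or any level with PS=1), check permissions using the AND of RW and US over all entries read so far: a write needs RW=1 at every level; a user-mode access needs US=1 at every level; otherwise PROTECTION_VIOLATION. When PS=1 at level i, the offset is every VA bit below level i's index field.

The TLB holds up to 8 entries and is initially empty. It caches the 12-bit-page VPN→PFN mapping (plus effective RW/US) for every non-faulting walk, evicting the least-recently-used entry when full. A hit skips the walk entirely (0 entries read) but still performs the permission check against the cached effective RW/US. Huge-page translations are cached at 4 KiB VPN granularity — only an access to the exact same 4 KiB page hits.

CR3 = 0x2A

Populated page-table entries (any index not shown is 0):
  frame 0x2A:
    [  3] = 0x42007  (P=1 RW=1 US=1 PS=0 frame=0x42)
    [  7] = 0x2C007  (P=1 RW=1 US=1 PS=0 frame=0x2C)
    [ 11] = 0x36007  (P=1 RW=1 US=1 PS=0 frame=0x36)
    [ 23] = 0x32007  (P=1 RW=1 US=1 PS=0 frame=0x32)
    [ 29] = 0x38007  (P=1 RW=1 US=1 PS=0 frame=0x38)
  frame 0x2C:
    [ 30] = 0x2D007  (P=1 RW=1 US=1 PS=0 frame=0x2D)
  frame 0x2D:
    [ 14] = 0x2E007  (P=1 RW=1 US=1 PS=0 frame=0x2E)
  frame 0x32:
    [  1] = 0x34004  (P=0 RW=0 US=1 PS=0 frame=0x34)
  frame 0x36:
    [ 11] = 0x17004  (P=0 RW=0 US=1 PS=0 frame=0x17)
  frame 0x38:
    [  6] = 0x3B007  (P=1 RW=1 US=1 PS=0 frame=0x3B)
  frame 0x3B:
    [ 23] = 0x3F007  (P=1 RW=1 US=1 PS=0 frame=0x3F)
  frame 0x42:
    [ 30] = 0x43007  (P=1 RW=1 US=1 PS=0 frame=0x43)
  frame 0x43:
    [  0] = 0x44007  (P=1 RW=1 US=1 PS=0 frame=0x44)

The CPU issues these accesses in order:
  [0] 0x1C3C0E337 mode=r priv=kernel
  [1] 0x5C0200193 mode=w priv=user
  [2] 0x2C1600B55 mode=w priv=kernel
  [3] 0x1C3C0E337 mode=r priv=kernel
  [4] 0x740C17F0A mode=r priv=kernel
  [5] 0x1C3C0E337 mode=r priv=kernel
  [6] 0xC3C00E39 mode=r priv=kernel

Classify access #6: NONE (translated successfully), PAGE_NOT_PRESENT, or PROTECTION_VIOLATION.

Per-access translation:
#0 VA=0x1C3C0E337 (r,kernel):
  [0] read 0x2A idx=7: raw=0x2C007 flags P=1 W=1 U=1 S=0
  [1] read 0x2C idx=30: raw=0x2D007 flags P=1 W=1 U=1 S=0
  [2] read 0x2D idx=14: raw=0x2E007 flags P=1 W=1 U=1 S=0
  → PA=0x2E337  (3 entries read)
#1 VA=0x5C0200193 (w,user):
  [0] read 0x2A idx=23: raw=0x32007 flags P=1 W=1 U=1 S=0
  [1] read 0x32 idx=1: raw=0x34004 flags P=0 W=0 U=1 S=0
  → PAGE_NOT_PRESENT  (2 entries read)
#2 VA=0x2C1600B55 (w,kernel):
  [0] read 0x2A idx=11: raw=0x36007 flags P=1 W=1 U=1 S=0
  [1] read 0x36 idx=11: raw=0x17004 flags P=0 W=0 U=1 S=0
  → PAGE_NOT_PRESENT  (2 entries read)
#3 VA=0x1C3C0E337 (r,kernel):
  TLB hit vpn=0x1C3C0E → PA=0x2E337
#4 VA=0x740C17F0A (r,kernel):
  [0] read 0x2A idx=29: raw=0x38007 flags P=1 W=1 U=1 S=0
  [1] read 0x38 idx=6: raw=0x3B007 flags P=1 W=1 U=1 S=0
  [2] read 0x3B idx=23: raw=0x3F007 flags P=1 W=1 U=1 S=0
  → PA=0x3FF0A  (3 entries read)
#5 VA=0x1C3C0E337 (r,kernel):
  TLB hit vpn=0x1C3C0E → PA=0x2E337
#6 VA=0xC3C00E39 (r,kernel):
  [0] read 0x2A idx=3: raw=0x42007 flags P=1 W=1 U=1 S=0
  [1] read 0x42 idx=30: raw=0x43007 flags P=1 W=1 U=1 S=0
  [2] read 0x43 idx=0: raw=0x44007 flags P=1 W=1 U=1 S=0
  → PA=0x44E39  (3 entries read)

Access #6 fault: NONE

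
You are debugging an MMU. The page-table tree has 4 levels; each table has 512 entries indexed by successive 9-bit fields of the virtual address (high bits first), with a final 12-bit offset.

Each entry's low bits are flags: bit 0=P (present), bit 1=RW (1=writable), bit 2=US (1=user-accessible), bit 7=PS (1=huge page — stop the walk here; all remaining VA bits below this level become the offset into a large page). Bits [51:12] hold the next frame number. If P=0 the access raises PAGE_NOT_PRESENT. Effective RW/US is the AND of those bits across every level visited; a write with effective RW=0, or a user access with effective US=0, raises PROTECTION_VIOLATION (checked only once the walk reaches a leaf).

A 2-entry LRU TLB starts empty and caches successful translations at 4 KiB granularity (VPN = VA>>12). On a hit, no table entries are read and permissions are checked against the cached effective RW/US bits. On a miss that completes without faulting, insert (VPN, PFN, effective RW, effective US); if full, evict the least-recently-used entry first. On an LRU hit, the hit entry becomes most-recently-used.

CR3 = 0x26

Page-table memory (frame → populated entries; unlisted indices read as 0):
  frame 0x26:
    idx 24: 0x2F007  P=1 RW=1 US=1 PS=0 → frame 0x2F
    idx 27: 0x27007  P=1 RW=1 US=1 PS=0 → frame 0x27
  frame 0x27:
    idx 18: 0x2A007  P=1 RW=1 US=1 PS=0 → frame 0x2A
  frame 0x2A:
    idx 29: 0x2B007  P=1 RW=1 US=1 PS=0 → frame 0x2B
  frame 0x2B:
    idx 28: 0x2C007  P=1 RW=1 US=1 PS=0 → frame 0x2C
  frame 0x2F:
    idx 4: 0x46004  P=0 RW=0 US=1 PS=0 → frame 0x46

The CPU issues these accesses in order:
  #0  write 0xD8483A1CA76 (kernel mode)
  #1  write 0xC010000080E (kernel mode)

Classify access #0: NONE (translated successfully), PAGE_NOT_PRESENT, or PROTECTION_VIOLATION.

Trace:
#0 VA=0xD8483A1CA76 (w,kernel):
  [0] read 0x26 idx=27: raw=0x27007 flags P=1 W=1 U=1 S=0
  [1] read 0x27 idx=18: raw=0x2A007 flags P=1 W=1 U=1 S=0
  [2] read 0x2A idx=29: raw=0x2B007 flags P=1 W=1 U=1 S=0
  [3] read 0x2B idx=28: raw=0x2C007 flags P=1 W=1 U=1 S=0
  ✓ 0x2CA76  — 4 lookups
#1 VA=0xC010000080E (w,kernel):
  [0] read 0x26 idx=24: raw=0x2F007 flags P=1 W=1 U=1 S=0
  [1] read 0x2F idx=4: raw=0x46004 flags P=0 W=0 U=1 S=0
  ⇒ fault: PAGE_NOT_PRESENT  — 2 lookups

Access #0 fault: NONE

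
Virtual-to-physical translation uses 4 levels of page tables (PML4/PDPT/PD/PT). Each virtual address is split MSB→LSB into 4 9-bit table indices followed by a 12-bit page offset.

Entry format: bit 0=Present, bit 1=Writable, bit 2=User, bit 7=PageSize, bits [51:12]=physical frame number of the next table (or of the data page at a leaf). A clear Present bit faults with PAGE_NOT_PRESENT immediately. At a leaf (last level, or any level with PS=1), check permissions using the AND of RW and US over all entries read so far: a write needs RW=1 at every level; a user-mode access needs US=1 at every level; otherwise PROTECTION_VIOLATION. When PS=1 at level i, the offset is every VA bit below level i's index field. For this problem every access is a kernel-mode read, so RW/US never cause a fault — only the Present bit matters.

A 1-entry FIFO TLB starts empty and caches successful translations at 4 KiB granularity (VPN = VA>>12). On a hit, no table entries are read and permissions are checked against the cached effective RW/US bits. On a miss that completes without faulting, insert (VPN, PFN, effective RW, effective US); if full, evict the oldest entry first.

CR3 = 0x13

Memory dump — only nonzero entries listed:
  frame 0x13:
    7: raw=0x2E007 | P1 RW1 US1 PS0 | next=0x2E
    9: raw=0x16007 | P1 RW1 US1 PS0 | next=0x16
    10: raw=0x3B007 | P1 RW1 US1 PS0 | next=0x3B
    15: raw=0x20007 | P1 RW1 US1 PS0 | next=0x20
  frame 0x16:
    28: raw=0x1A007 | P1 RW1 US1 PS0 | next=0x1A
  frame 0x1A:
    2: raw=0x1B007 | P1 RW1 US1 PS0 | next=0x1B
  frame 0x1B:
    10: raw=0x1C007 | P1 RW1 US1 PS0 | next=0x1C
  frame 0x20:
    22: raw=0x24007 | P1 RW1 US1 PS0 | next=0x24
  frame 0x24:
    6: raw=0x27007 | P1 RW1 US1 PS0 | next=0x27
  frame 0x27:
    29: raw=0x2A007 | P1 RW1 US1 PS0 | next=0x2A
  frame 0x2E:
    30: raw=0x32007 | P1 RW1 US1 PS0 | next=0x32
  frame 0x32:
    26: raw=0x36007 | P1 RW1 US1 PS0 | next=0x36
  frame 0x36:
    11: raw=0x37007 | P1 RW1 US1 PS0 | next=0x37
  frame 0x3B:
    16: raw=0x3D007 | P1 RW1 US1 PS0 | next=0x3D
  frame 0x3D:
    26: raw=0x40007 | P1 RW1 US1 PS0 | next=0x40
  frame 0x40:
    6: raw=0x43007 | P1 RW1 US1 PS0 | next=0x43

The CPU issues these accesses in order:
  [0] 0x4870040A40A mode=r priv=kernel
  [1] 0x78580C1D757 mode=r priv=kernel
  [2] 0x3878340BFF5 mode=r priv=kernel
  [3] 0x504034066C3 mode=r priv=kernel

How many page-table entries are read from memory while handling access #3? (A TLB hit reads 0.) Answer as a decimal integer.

Per-access translation:
#0 VA=0x4870040A40A (r,kernel):
  lvl0: tbl 0x13, slot 9 ⇒ 0x16007 (P1/RW1/US1/PS0)
  lvl1: tbl 0x16, slot 28 ⇒ 0x1A007 (P1/RW1/US1/PS0)
  lvl2: tbl 0x1A, slot 2 ⇒ 0x1B007 (P1/RW1/US1/PS0)
  lvl3: tbl 0x1B, slot 10 ⇒ 0x1C007 (P1/RW1/US1/PS0)
  ✓ 0x1C40A  — 4 lookups
#1 VA=0x78580C1D757 (r,kernel):
  lvl0: tbl 0x13, slot 15 ⇒ 0x20007 (P1/RW1/US1/PS0)
  lvl1: tbl 0x20, slot 22 ⇒ 0x24007 (P1/RW1/US1/PS0)
  lvl2: tbl 0x24, slot 6 ⇒ 0x27007 (P1/RW1/US1/PS0)
  lvl3: tbl 0x27, slot 29 ⇒ 0x2A007 (P1/RW1/US1/PS0)
  ✓ 0x2A757  — 4 lookups
#2 VA=0x3878340BFF5 (r,kernel):
  lvl0: tbl 0x13, slot 7 ⇒ 0x2E007 (P1/RW1/US1/PS0)
  lvl1: tbl 0x2E, slot 30 ⇒ 0x32007 (P1/RW1/US1/PS0)
  lvl2: tbl 0x32, slot 26 ⇒ 0x36007 (P1/RW1/US1/PS0)
  lvl3: tbl 0x36, slot 11 ⇒ 0x37007 (P1/RW1/US1/PS0)
  ✓ 0x37FF5  — 4 lookups
#3 VA=0x504034066C3 (r,kernel):
  lvl0: tbl 0x13, slot 10 ⇒ 0x3B007 (P1/RW1/US1/PS0)
  lvl1: tbl 0x3B, slot 16 ⇒ 0x3D007 (P1/RW1/US1/PS0)
  lvl2: tbl 0x3D, slot 26 ⇒ 0x40007 (P1/RW1/US1/PS0)
  lvl3: tbl 0x40, slot 6 ⇒ 0x43007 (P1/RW1/US1/PS0)
  ✓ 0x436C3  — 4 lookups

Entries read for #3: 4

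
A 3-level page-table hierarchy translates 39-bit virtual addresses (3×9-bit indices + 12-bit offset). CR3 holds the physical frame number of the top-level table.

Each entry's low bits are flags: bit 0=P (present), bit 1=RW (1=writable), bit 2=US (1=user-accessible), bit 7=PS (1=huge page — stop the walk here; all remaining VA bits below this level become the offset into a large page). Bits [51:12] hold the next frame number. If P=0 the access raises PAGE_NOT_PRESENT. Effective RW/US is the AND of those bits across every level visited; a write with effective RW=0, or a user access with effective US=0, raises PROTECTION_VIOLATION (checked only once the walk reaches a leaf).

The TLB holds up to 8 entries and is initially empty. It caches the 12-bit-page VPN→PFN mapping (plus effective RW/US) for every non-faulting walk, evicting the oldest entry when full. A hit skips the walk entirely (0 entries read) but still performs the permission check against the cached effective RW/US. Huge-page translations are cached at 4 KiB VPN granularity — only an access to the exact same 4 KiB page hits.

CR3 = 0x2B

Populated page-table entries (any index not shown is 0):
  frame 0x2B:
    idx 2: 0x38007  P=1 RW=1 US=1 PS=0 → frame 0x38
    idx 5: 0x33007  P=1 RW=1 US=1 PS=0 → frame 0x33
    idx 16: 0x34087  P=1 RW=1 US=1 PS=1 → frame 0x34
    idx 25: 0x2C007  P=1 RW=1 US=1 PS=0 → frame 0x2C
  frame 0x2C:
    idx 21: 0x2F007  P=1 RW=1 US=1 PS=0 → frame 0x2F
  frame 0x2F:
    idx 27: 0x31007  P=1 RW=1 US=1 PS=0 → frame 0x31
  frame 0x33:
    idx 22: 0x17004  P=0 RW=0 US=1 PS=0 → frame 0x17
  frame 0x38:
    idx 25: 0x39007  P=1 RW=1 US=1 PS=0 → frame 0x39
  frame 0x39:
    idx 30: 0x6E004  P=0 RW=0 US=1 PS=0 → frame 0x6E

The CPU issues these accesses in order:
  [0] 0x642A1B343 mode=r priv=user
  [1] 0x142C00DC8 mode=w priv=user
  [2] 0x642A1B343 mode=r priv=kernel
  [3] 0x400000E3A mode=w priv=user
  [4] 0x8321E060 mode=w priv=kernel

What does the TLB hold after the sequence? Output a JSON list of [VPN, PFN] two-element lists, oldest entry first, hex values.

Trace:
#0 VA=0x642A1B343 (r,user):
  [0] read 0x2B idx=25: raw=0x2C007 flags P=1 W=1 U=1 S=0
  [1] read 0x2C idx=21: raw=0x2F007 flags P=1 W=1 U=1 S=0
  [2] read 0x2F idx=27: raw=0x31007 flags P=1 W=1 U=1 S=0
  → PA=0x31343  (3 entries read)
#1 VA=0x142C00DC8 (w,user):
  [0] read 0x2B idx=5: raw=0x33007 flags P=1 W=1 U=1 S=0
  [1] read 0x33 idx=22: raw=0x17004 flags P=0 W=0 U=1 S=0
  ⇒ fault: PAGE_NOT_PRESENT  — 2 lookups
#2 VA=0x642A1B343 (r,kernel):
  TLB hit vpn=0x642A1B → PA=0x31343
#3 VA=0x400000E3A (w,user):
  [0] read 0x2B idx=16: raw=0x34087 flags P=1 W=1 U=1 S=1
  → PA=0x34E3A (huge @L0)  (1 entries read)
#4 VA=0x8321E060 (w,kernel):
  [0] read 0x2B idx=2: raw=0x38007 flags P=1 W=1 U=1 S=0
  [1] read 0x38 idx=25: raw=0x39007 flags P=1 W=1 U=1 S=0
  [2] read 0x39 idx=30: raw=0x6E004 flags P=0 W=0 U=1 S=0
  ⇒ fault: PAGE_NOT_PRESENT  — 3 lookups

TLB: [["0x642A1B", "0x31"], ["0x400000", "0x34"]]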